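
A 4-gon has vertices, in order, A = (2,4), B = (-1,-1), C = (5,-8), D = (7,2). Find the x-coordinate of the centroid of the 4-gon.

118/35

Apply the shoelace formula. First the cross-terms c_i = x_i·y_{i+1} − x_{i+1}·y_i:
  2, 13, 66, 24  ⇒  2A = 105, A = 52.5.
Then Σ (x_i + x_{i+1})·c_i = 1062, so x̄ = 1062 / (6·52.5) = 118/35.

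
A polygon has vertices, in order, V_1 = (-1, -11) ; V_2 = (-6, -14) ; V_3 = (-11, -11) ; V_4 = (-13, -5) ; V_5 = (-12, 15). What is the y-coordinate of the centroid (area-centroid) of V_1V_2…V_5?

-491/168

Apply the shoelace (surveyor's) formula. First the cross-terms c_i = x_i·y_{i+1} − x_{i+1}·y_i:
  -52, -88, -88, -255, 147  ⇒  2A = -336, A = -168.
Then Σ (y_i + y_{i+1})·c_i = 2946, so ȳ = 2946 / (6·(-168)) = -491/168.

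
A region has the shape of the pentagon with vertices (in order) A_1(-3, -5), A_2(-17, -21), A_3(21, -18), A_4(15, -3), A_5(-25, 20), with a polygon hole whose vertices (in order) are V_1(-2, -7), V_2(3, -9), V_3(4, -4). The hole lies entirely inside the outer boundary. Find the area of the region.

Outer boundary:
Apply Gauss's area formula: 2A = Σ (x_i·y_{i+1} − x_{i+1}·y_i), indices taken mod 5.
Cross-terms: -22, 747, 207, 225, 185  ⇒  Σ = 1342
Area = |Σ|/2 = 671.
Hole:
Σ = (39) + (24) + (-36) = 27
Area = |Σ|/2 = 13.5.
Net area = 671 − 13.5 = 657.5.

657.5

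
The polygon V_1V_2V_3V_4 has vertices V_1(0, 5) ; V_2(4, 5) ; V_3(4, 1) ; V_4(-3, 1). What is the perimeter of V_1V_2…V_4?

20

|V_1V_2| = √((4)² + (0)²) = √16 = 4
|V_2V_3| = √((0)² + (-4)²) = √16 = 4
|V_3V_4| = √((-7)² + (0)²) = √49 = 7
|V_4V_1| = √((3)² + (4)²) = √25 = 5
Perimeter = 4 + 4 + 7 + 5 = 20.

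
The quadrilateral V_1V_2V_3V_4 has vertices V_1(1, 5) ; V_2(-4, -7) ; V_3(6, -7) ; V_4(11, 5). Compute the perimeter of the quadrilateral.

|V_1V_2| = √((-5)² + (-12)²) = √169 = 13
|V_2V_3| = √((10)² + (0)²) = √100 = 10
|V_3V_4| = √((5)² + (12)²) = √169 = 13
|V_4V_1| = √((-10)² + (0)²) = √100 = 10
Perimeter = 13 + 10 + 13 + 10 = 46.

46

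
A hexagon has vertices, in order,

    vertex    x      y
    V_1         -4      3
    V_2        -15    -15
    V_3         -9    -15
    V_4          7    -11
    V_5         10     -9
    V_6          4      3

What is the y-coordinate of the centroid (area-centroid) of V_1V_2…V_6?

-1307/201

Apply the shoelace (surveyor's) formula. First the cross-terms c_i = x_i·y_{i+1} − x_{i+1}·y_i:
  105, 90, 204, 47, 66, 24  ⇒  2A = 536, A = 268.
Then Σ (y_i + y_{i+1})·c_i = -10456, so ȳ = -10456 / (6·268) = -1307/201.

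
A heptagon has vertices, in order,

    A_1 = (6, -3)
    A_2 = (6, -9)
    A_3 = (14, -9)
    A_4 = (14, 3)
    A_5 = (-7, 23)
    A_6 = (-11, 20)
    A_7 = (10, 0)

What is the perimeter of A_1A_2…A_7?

94

|A_1A_2| = √((0)² + (-6)²) = √36 = 6
|A_2A_3| = √((8)² + (0)²) = √64 = 8
|A_3A_4| = √((0)² + (12)²) = √144 = 12
|A_4A_5| = √((-21)² + (20)²) = √841 = 29
|A_5A_6| = √((-4)² + (-3)²) = √25 = 5
|A_6A_7| = √((21)² + (-20)²) = √841 = 29
|A_7A_1| = √((-4)² + (-3)²) = √25 = 5
Perimeter = 6 + 8 + 12 + 29 + 5 + 29 + 5 = 94.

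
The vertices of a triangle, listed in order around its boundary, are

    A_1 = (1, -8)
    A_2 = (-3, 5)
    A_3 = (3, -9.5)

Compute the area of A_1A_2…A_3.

10

Apply the shoelace (surveyor's) formula: 2A = Σ (x_i·y_{i+1} − x_{i+1}·y_i), indices taken mod 3.
Σ = (-19) + (13.5) + (-14.5) = -20
Area = |Σ|/2 = 10.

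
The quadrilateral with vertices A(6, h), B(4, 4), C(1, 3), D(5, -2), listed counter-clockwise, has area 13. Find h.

The doubled signed area Σ (x_i y_{i+1} − x_{i+1} y_i) is linear in h.
With h=0 it equals 27; the coefficient of h is 1 (from the two edges through A).
So 1·h + 27 = 2·13 = 26 ⇒ h = -1.

-1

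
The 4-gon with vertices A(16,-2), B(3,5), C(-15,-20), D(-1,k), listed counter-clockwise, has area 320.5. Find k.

-18

The doubled signed area Σ (x_i y_{i+1} − x_{i+1} y_i) is linear in k.
With k=0 it equals 83; the coefficient of k is -31 (from the two edges through D).
So -31·k + 83 = 2·320.5 = 641 ⇒ k = -18.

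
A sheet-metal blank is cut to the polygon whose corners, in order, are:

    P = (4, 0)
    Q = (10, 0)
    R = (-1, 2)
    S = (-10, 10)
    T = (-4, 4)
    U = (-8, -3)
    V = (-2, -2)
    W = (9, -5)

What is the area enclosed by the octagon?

66

Cross-terms: 0, 20, 10, 0, 44, 10, 28, 20  ⇒  Σ = 132
Area = |Σ|/2 = 66.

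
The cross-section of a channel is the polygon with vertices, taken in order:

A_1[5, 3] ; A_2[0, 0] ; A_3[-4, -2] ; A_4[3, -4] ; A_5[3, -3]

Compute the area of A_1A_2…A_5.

24.5

Apply the shoelace formula: 2A = Σ (x_i·y_{i+1} − x_{i+1}·y_i), indices taken mod 5.
Cross-terms: 0, 0, 22, 3, 24  ⇒  Σ = 49
Area = |Σ|/2 = 24.5.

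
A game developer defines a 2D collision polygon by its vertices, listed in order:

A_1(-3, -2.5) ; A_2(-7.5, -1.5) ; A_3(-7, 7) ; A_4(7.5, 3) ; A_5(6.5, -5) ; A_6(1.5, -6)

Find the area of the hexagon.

Σ = (-14.25) + (-63) + (-73.5) + (-57) + (-31.5) + (-21.75) = -261
Area = |Σ|/2 = 130.5.

130.5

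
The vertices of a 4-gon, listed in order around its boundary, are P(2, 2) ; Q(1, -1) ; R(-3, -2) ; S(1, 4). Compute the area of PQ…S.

12.5

Apply the shoelace (surveyor's) formula: 2A = Σ (x_i·y_{i+1} − x_{i+1}·y_i), indices taken mod 4.
Σ = (-4) + (-5) + (-10) + (-6) = -25
Area = |Σ|/2 = 12.5.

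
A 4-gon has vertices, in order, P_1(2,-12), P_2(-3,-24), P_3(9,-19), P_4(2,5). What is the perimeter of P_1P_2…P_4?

68

|P_1P_2| = √((-5)² + (-12)²) = √169 = 13
|P_2P_3| = √((12)² + (5)²) = √169 = 13
|P_3P_4| = √((-7)² + (24)²) = √625 = 25
|P_4P_1| = √((0)² + (-17)²) = √289 = 17
Perimeter = 13 + 13 + 25 + 17 = 68.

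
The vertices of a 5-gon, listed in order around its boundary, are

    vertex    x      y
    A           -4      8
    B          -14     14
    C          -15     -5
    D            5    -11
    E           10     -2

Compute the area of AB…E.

349

Apply the shoelace formula: 2A = Σ (x_i·y_{i+1} − x_{i+1}·y_i), indices taken mod 5.
Cross-terms: 56, 280, 190, 100, 72  ⇒  Σ = 698
Area = |Σ|/2 = 349.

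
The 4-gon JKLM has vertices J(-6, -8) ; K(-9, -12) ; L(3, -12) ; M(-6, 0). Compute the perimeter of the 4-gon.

|JK| = √((-3)² + (-4)²) = √25 = 5
|KL| = √((12)² + (0)²) = √144 = 12
|LM| = √((-9)² + (12)²) = √225 = 15
|MJ| = √((0)² + (-8)²) = √64 = 8
Perimeter = 5 + 12 + 15 + 8 = 40.

40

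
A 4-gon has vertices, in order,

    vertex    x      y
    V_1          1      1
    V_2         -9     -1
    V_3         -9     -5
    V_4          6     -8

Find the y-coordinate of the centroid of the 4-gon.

Apply the shoelace formula. First the cross-terms c_i = x_i·y_{i+1} − x_{i+1}·y_i:
  8, 36, 102, 14  ⇒  2A = 160, A = 80.
Then Σ (y_i + y_{i+1})·c_i = -1640, so ȳ = -1640 / (6·80) = -41/12.

-41/12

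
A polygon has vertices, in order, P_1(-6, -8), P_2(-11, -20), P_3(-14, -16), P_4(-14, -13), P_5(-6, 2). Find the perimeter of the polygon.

48

|P_1P_2| = √((-5)² + (-12)²) = √169 = 13
|P_2P_3| = √((-3)² + (4)²) = √25 = 5
|P_3P_4| = √((0)² + (3)²) = √9 = 3
|P_4P_5| = √((8)² + (15)²) = √289 = 17
|P_5P_1| = √((0)² + (-10)²) = √100 = 10
Perimeter = 13 + 5 + 3 + 17 + 10 = 48.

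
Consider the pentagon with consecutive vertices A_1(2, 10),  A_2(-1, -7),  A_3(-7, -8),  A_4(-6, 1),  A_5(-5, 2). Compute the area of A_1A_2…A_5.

A_1→A_2: (2)(-7) − (-1)(10) = -4
A_2→A_3: (-1)(-8) − (-7)(-7) = -41
A_3→A_4: (-7)(1) − (-6)(-8) = -55
A_4→A_5: (-6)(2) − (-5)(1) = -7
A_5→A_1: (-5)(10) − (2)(2) = -54
Σ = -161
Area = |Σ|/2 = 80.5.

80.5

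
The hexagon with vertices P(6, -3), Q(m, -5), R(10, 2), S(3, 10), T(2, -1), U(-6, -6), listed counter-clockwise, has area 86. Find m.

Write out the shoelace sum; only the two edges meeting at Q involve m:
2·Area = [(6·(-5) − m·(-3)) + (m·2 − 10·(-5))] + 107
       = 5·m + 127 = 172
⇒ m = 9.

9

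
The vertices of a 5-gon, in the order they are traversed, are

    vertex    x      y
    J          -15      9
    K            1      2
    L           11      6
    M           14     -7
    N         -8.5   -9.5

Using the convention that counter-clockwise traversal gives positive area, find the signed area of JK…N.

Cross-terms: -39, -16, -161, -192.5, -219  ⇒  Σ = -627.5
Signed area = Σ/2 = -313.75 (negative ⇒ clockwise traversal).

-313.75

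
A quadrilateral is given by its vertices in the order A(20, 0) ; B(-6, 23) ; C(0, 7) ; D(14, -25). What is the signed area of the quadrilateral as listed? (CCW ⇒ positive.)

Σ = (460) + (-42) + (-98) + (500) = 820
Signed area = Σ/2 = 410 (positive ⇒ counter-clockwise traversal).

410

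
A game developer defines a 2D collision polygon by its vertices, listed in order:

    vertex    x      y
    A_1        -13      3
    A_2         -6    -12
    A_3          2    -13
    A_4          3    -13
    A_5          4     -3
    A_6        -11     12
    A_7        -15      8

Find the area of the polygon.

249

Cross-terms: 174, 102, 13, 43, 15, 92, 59  ⇒  Σ = 498
Area = |Σ|/2 = 249.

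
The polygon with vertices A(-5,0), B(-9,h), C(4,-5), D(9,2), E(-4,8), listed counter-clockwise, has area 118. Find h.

Write out the shoelace sum; only the two edges meeting at B involve h:
2·Area = [((-5)·h − (-9)·0) + ((-9)·(-5) − 4·h)] + 173
       = -9·h + 218 = 236
⇒ h = -2.

-2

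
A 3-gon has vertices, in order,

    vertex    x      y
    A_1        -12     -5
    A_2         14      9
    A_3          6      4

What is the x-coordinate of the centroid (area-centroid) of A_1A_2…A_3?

8/3

Apply the surveyor's formula. First the cross-terms c_i = x_i·y_{i+1} − x_{i+1}·y_i:
  -38, 2, 18  ⇒  2A = -18, A = -9.
Then Σ (x_i + x_{i+1})·c_i = -144, so x̄ = -144 / (6·(-9)) = 8/3.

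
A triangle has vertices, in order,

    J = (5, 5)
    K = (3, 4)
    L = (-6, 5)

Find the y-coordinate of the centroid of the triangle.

14/3

Apply the shoelace (surveyor's) formula. First the cross-terms c_i = x_i·y_{i+1} − x_{i+1}·y_i:
  5, 39, -55  ⇒  2A = -11, A = -5.5.
Then Σ (y_i + y_{i+1})·c_i = -154, so ȳ = -154 / (6·(-5.5)) = 14/3.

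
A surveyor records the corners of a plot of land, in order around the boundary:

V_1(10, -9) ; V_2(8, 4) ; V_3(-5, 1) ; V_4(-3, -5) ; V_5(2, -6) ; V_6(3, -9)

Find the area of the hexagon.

129.5

Apply Gauss's area formula: 2A = Σ (x_i·y_{i+1} − x_{i+1}·y_i), indices taken mod 6.
Σ = (112) + (28) + (28) + (28) + (0) + (63) = 259
Area = |Σ|/2 = 129.5.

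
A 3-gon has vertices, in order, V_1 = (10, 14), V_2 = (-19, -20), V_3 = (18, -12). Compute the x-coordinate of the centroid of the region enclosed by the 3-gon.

3

Apply the shoelace (surveyor's) formula. First the cross-terms c_i = x_i·y_{i+1} − x_{i+1}·y_i:
  66, 588, 372  ⇒  2A = 1026, A = 513.
Then Σ (x_i + x_{i+1})·c_i = 9234, so x̄ = 9234 / (6·513) = 3.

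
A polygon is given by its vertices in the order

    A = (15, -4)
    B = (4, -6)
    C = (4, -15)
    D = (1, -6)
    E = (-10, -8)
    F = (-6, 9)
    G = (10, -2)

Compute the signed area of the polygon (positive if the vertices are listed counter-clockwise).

-206.5

Σ = (-74) + (-36) + (-9) + (-68) + (-138) + (-78) + (-10) = -413
Signed area = Σ/2 = -206.5 (negative ⇒ clockwise traversal).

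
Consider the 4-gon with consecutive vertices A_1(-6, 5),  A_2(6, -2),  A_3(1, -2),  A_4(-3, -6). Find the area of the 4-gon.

45.5

Apply Gauss's area formula: 2A = Σ (x_i·y_{i+1} − x_{i+1}·y_i), indices taken mod 4.
Σ = (-18) + (-10) + (-12) + (-51) = -91
Area = |Σ|/2 = 45.5.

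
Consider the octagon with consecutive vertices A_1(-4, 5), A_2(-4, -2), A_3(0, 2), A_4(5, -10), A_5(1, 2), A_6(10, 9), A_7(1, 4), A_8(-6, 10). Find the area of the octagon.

47

Apply the shoelace formula: 2A = Σ (x_i·y_{i+1} − x_{i+1}·y_i), indices taken mod 8.
A_1→A_2: (-4)(-2) − (-4)(5) = 28
A_2→A_3: (-4)(2) − (0)(-2) = -8
A_3→A_4: (0)(-10) − (5)(2) = -10
A_4→A_5: (5)(2) − (1)(-10) = 20
A_5→A_6: (1)(9) − (10)(2) = -11
A_6→A_7: (10)(4) − (1)(9) = 31
A_7→A_8: (1)(10) − (-6)(4) = 34
A_8→A_1: (-6)(5) − (-4)(10) = 10
Σ = 94
Area = |Σ|/2 = 47.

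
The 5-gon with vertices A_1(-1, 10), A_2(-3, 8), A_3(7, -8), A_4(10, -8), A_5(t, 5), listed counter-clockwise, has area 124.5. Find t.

10

The doubled signed area Σ (x_i y_{i+1} − x_{i+1} y_i) is linear in t.
With t=0 it equals 69; the coefficient of t is 18 (from the two edges through A_5).
So 18·t + 69 = 2·124.5 = 249 ⇒ t = 10.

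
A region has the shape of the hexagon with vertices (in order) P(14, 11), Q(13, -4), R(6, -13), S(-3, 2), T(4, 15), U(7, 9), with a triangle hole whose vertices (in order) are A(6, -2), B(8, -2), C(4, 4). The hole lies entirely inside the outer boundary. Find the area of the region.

Outer boundary:
Apply the shoelace formula: 2A = Σ (x_i·y_{i+1} − x_{i+1}·y_i), indices taken mod 6.
Σ = (-199) + (-145) + (-27) + (-53) + (-69) + (-49) = -542
Area = |Σ|/2 = 271.
Hole:
Apply Gauss's area formula: 2A = Σ (x_i·y_{i+1} − x_{i+1}·y_i), indices taken mod 3.
Σ = (4) + (40) + (-32) = 12
Area = |Σ|/2 = 6.
Net area = 271 − 6 = 265.

265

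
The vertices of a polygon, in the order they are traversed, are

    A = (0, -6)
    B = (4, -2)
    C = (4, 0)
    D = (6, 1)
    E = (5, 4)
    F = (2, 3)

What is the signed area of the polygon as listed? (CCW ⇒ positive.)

25

Σ = (24) + (8) + (4) + (19) + (7) + (-12) = 50
Signed area = Σ/2 = 25 (positive ⇒ counter-clockwise traversal).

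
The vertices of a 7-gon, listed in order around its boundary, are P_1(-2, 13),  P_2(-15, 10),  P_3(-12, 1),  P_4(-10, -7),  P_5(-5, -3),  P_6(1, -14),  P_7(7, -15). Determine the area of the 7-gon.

293

P_1→P_2: (-2)(10) − (-15)(13) = 175
P_2→P_3: (-15)(1) − (-12)(10) = 105
P_3→P_4: (-12)(-7) − (-10)(1) = 94
P_4→P_5: (-10)(-3) − (-5)(-7) = -5
P_5→P_6: (-5)(-14) − (1)(-3) = 73
P_6→P_7: (1)(-15) − (7)(-14) = 83
P_7→P_1: (7)(13) − (-2)(-15) = 61
Σ = 586
Area = |Σ|/2 = 293.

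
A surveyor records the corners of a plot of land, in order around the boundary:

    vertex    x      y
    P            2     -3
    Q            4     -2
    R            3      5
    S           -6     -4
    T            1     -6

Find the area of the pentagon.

50.5

Σ = (8) + (26) + (18) + (40) + (9) = 101
Area = |Σ|/2 = 50.5.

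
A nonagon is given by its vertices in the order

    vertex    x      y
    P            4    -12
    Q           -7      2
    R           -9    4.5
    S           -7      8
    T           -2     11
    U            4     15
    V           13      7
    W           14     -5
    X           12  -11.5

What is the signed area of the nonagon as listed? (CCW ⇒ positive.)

Σ = (-76) + (-13.5) + (-40.5) + (-61) + (-74) + (-167) + (-163) + (-101) + (-98) = -794
Signed area = Σ/2 = -397 (negative ⇒ clockwise traversal).

-397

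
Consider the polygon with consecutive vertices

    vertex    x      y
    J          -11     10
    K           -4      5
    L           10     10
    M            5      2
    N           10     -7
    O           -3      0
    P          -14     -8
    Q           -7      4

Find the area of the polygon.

Apply the shoelace (surveyor's) formula: 2A = Σ (x_i·y_{i+1} − x_{i+1}·y_i), indices taken mod 8.
Cross-terms: -15, -90, -30, -55, -21, 24, -112, -26  ⇒  Σ = -325
Area = |Σ|/2 = 162.5.

162.5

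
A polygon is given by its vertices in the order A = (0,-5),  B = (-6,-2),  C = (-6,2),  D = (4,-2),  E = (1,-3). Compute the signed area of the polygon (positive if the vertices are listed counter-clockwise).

Cross-terms: -30, -24, 4, -10, -5  ⇒  Σ = -65
Signed area = Σ/2 = -32.5 (negative ⇒ clockwise traversal).

-32.5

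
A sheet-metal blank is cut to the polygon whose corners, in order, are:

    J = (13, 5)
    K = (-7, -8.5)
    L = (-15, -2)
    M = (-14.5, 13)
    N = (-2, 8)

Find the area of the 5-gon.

Cross-terms: -75.5, -113.5, -224, -90, -114  ⇒  Σ = -617
Area = |Σ|/2 = 308.5.

308.5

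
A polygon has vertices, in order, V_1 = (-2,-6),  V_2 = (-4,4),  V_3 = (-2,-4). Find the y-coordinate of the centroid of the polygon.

-2

Apply the shoelace (surveyor's) formula. First the cross-terms c_i = x_i·y_{i+1} − x_{i+1}·y_i:
  -32, 24, 4  ⇒  2A = -4, A = -2.
Then Σ (y_i + y_{i+1})·c_i = 24, so ȳ = 24 / (6·(-2)) = -2.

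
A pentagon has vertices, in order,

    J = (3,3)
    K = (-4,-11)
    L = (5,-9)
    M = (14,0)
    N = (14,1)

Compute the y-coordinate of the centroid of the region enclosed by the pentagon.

-872/249

Apply the shoelace (surveyor's) formula. First the cross-terms c_i = x_i·y_{i+1} − x_{i+1}·y_i:
  -21, 91, 126, 14, 39  ⇒  2A = 249, A = 124.5.
Then Σ (y_i + y_{i+1})·c_i = -2616, so ȳ = -2616 / (6·124.5) = -872/249.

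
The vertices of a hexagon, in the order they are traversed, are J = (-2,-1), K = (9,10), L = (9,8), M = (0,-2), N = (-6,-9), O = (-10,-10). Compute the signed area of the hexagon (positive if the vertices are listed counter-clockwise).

-49.5

Apply the shoelace (surveyor's) formula: 2A = Σ (x_i·y_{i+1} − x_{i+1}·y_i), indices taken mod 6.
Σ = (-11) + (-18) + (-18) + (-12) + (-30) + (-10) = -99
Signed area = Σ/2 = -49.5 (negative ⇒ clockwise traversal).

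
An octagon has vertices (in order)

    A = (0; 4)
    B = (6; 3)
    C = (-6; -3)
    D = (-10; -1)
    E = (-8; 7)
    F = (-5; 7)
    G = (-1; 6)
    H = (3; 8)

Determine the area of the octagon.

Apply the surveyor's formula: 2A = Σ (x_i·y_{i+1} − x_{i+1}·y_i), indices taken mod 8.
Cross-terms: -24, 0, -24, -78, -21, -23, -26, 12  ⇒  Σ = -184
Area = |Σ|/2 = 92.

92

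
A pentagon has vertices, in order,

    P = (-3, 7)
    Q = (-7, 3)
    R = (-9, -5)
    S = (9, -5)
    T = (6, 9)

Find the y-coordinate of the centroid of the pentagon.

Apply the surveyor's formula. First the cross-terms c_i = x_i·y_{i+1} − x_{i+1}·y_i:
  40, 62, 90, 111, 69  ⇒  2A = 372, A = 186.
Then Σ (y_i + y_{i+1})·c_i = 924, so ȳ = 924 / (6·186) = 77/93.

77/93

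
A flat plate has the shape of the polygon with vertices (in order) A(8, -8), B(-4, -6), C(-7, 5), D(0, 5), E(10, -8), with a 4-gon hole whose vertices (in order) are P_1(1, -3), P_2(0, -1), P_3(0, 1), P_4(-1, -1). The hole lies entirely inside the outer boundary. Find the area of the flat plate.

119.5

Outer boundary:
Σ = (-80) + (-62) + (-35) + (-50) + (-16) = -243
Area = |Σ|/2 = 121.5.
Hole:
Σ = (-1) + (0) + (1) + (4) = 4
Area = |Σ|/2 = 2.
Net area = 121.5 − 2 = 119.5.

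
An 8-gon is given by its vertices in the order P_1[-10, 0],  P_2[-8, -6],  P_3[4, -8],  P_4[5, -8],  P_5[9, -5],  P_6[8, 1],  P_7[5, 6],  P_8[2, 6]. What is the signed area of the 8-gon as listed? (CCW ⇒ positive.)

186.5

Apply the shoelace (surveyor's) formula: 2A = Σ (x_i·y_{i+1} − x_{i+1}·y_i), indices taken mod 8.
Σ = (60) + (88) + (8) + (47) + (49) + (43) + (18) + (60) = 373
Signed area = Σ/2 = 186.5 (positive ⇒ counter-clockwise traversal).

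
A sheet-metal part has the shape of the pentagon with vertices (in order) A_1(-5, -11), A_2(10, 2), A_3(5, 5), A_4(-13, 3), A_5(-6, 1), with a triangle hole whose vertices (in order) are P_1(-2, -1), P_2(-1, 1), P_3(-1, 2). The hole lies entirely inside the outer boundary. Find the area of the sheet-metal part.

Outer boundary:
Apply Gauss's area formula: 2A = Σ (x_i·y_{i+1} − x_{i+1}·y_i), indices taken mod 5.
A_1→A_2: (-5)(2) − (10)(-11) = 100
A_2→A_3: (10)(5) − (5)(2) = 40
A_3→A_4: (5)(3) − (-13)(5) = 80
A_4→A_5: (-13)(1) − (-6)(3) = 5
A_5→A_1: (-6)(-11) − (-5)(1) = 71
Σ = 296
Area = |Σ|/2 = 148.
Hole:
Apply the surveyor's formula: 2A = Σ (x_i·y_{i+1} − x_{i+1}·y_i), indices taken mod 3.
Σ = (-3) + (-1) + (5) = 1
Area = |Σ|/2 = 0.5.
Net area = 148 − 0.5 = 147.5.

147.5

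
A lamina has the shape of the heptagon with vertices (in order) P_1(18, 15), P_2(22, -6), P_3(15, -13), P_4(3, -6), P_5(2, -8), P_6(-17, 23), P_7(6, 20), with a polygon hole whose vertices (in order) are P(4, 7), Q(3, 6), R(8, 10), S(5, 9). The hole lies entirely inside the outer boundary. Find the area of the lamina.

764.5

Outer boundary:
Cross-terms: -438, -196, -51, -12, -90, -478, -270  ⇒  Σ = -1535
Area = |Σ|/2 = 767.5.
Hole:
Cross-terms: 3, -18, 22, -1  ⇒  Σ = 6
Area = |Σ|/2 = 3.
Net area = 767.5 − 3 = 764.5.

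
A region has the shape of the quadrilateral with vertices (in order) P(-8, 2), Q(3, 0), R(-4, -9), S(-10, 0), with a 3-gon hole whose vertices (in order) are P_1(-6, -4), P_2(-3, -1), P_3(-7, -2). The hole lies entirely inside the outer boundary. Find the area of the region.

Outer boundary:
Σ = (-6) + (-27) + (-90) + (-20) = -143
Area = |Σ|/2 = 71.5.
Hole:
Σ = (-6) + (-1) + (16) = 9
Area = |Σ|/2 = 4.5.
Net area = 71.5 − 4.5 = 67.

67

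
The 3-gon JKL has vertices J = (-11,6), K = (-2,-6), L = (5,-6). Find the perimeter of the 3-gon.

42

|JK| = √((9)² + (-12)²) = √225 = 15
|KL| = √((7)² + (0)²) = √49 = 7
|LJ| = √((-16)² + (12)²) = √400 = 20
Perimeter = 15 + 7 + 20 = 42.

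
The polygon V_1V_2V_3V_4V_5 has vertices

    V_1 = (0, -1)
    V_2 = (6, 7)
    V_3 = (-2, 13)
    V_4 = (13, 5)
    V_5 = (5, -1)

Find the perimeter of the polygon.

52

|V_1V_2| = √((6)² + (8)²) = √100 = 10
|V_2V_3| = √((-8)² + (6)²) = √100 = 10
|V_3V_4| = √((15)² + (-8)²) = √289 = 17
|V_4V_5| = √((-8)² + (-6)²) = √100 = 10
|V_5V_1| = √((-5)² + (0)²) = √25 = 5
Perimeter = 10 + 10 + 17 + 10 + 5 = 52.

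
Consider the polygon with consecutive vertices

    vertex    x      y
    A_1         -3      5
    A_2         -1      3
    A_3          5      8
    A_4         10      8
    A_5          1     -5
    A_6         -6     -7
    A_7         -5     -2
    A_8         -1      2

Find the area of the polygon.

A_1→A_2: (-3)(3) − (-1)(5) = -4
A_2→A_3: (-1)(8) − (5)(3) = -23
A_3→A_4: (5)(8) − (10)(8) = -40
A_4→A_5: (10)(-5) − (1)(8) = -58
A_5→A_6: (1)(-7) − (-6)(-5) = -37
A_6→A_7: (-6)(-2) − (-5)(-7) = -23
A_7→A_8: (-5)(2) − (-1)(-2) = -12
A_8→A_1: (-1)(5) − (-3)(2) = 1
Σ = -196
Area = |Σ|/2 = 98.

98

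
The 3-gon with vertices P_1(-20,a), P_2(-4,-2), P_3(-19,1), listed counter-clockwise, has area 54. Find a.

Write out the shoelace sum; only the two edges meeting at P_1 involve a:
2·Area = [((-19)·a − (-20)·1) + ((-20)·(-2) − (-4)·a)] + -42
       = -15·a + 18 = 108
⇒ a = -6.

-6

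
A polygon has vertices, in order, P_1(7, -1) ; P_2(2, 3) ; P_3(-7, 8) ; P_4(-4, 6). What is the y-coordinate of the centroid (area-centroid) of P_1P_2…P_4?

41/12

Apply the shoelace (surveyor's) formula. First the cross-terms c_i = x_i·y_{i+1} − x_{i+1}·y_i:
  23, 37, -10, -38  ⇒  2A = 12, A = 6.
Then Σ (y_i + y_{i+1})·c_i = 123, so ȳ = 123 / (6·6) = 41/12.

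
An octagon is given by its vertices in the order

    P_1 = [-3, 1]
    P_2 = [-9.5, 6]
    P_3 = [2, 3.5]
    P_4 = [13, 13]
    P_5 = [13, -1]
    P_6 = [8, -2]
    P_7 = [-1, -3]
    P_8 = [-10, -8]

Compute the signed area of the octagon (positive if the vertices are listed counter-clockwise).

Apply Gauss's area formula: 2A = Σ (x_i·y_{i+1} − x_{i+1}·y_i), indices taken mod 8.
Σ = (-8.5) + (-45.25) + (-19.5) + (-182) + (-18) + (-26) + (-22) + (-34) = -355.25
Signed area = Σ/2 = -177.625 (negative ⇒ clockwise traversal).

-177.625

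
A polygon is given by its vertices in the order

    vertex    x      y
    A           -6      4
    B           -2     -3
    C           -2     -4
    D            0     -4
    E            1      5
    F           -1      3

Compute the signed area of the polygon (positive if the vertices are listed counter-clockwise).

Apply the surveyor's formula: 2A = Σ (x_i·y_{i+1} − x_{i+1}·y_i), indices taken mod 6.
Σ = (26) + (2) + (8) + (4) + (8) + (14) = 62
Signed area = Σ/2 = 31 (positive ⇒ counter-clockwise traversal).

31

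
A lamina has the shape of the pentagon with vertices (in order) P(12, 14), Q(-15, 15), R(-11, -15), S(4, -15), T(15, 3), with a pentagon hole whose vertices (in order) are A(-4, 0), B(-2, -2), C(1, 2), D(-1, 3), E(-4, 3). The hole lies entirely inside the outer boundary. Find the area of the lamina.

692

Outer boundary:
Apply Gauss's area formula: 2A = Σ (x_i·y_{i+1} − x_{i+1}·y_i), indices taken mod 5.
P→Q: (12)(15) − (-15)(14) = 390
Q→R: (-15)(-15) − (-11)(15) = 390
R→S: (-11)(-15) − (4)(-15) = 225
S→T: (4)(3) − (15)(-15) = 237
T→P: (15)(14) − (12)(3) = 174
Σ = 1416
Area = |Σ|/2 = 708.
Hole:
Σ = (8) + (-2) + (5) + (9) + (12) = 32
Area = |Σ|/2 = 16.
Net area = 708 − 16 = 692.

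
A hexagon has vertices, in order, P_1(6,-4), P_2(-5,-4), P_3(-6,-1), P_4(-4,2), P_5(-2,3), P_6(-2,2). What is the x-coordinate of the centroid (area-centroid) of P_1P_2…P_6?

-349/267

Apply the surveyor's formula. First the cross-terms c_i = x_i·y_{i+1} − x_{i+1}·y_i:
  -44, -19, -16, -8, 2, -4  ⇒  2A = -89, A = -44.5.
Then Σ (x_i + x_{i+1})·c_i = 349, so x̄ = 349 / (6·(-44.5)) = -349/267.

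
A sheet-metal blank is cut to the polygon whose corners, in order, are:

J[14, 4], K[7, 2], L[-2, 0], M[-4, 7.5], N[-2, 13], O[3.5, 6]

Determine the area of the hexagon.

87.75

J→K: (14)(2) − (7)(4) = 0
K→L: (7)(0) − (-2)(2) = 4
L→M: (-2)(7.5) − (-4)(0) = -15
M→N: (-4)(13) − (-2)(7.5) = -37
N→O: (-2)(6) − (3.5)(13) = -57.5
O→J: (3.5)(4) − (14)(6) = -70
Σ = -175.5
Area = |Σ|/2 = 87.75.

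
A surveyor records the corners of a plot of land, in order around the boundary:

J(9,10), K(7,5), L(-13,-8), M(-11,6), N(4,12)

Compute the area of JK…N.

Apply Gauss's area formula: 2A = Σ (x_i·y_{i+1} − x_{i+1}·y_i), indices taken mod 5.
Cross-terms: -25, 9, -166, -156, -68  ⇒  Σ = -406
Area = |Σ|/2 = 203.

203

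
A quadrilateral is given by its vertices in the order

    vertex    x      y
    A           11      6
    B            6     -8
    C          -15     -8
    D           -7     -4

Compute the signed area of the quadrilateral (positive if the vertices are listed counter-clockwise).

Cross-terms: -124, -168, 4, 2  ⇒  Σ = -286
Signed area = Σ/2 = -143 (negative ⇒ clockwise traversal).

-143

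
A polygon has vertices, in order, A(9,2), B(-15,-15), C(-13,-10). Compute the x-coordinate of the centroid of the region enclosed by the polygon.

-19/3

Apply the surveyor's formula. First the cross-terms c_i = x_i·y_{i+1} − x_{i+1}·y_i:
  -105, -45, 64  ⇒  2A = -86, A = -43.
Then Σ (x_i + x_{i+1})·c_i = 1634, so x̄ = 1634 / (6·(-43)) = -19/3.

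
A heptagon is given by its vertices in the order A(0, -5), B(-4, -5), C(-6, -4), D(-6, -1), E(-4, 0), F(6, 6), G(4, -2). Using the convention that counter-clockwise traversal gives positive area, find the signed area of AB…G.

A→B: (0)(-5) − (-4)(-5) = -20
B→C: (-4)(-4) − (-6)(-5) = -14
C→D: (-6)(-1) − (-6)(-4) = -18
D→E: (-6)(0) − (-4)(-1) = -4
E→F: (-4)(6) − (6)(0) = -24
F→G: (6)(-2) − (4)(6) = -36
G→A: (4)(-5) − (0)(-2) = -20
Σ = -136
Signed area = Σ/2 = -68 (negative ⇒ clockwise traversal).

-68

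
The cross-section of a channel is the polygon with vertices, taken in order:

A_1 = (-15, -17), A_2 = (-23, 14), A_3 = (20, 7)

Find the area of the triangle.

638.5

Apply Gauss's area formula: 2A = Σ (x_i·y_{i+1} − x_{i+1}·y_i), indices taken mod 3.
A_1→A_2: (-15)(14) − (-23)(-17) = -601
A_2→A_3: (-23)(7) − (20)(14) = -441
A_3→A_1: (20)(-17) − (-15)(7) = -235
Σ = -1277
Area = |Σ|/2 = 638.5.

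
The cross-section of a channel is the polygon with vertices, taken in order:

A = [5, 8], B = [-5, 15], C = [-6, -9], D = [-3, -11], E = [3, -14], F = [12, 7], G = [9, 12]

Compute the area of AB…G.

Apply the shoelace formula: 2A = Σ (x_i·y_{i+1} − x_{i+1}·y_i), indices taken mod 7.
Σ = (115) + (135) + (39) + (75) + (189) + (81) + (12) = 646
Area = |Σ|/2 = 323.

323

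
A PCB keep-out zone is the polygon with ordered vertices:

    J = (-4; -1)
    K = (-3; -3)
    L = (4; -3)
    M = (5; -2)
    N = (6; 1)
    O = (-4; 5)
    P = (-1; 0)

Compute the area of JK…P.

47

J→K: (-4)(-3) − (-3)(-1) = 9
K→L: (-3)(-3) − (4)(-3) = 21
L→M: (4)(-2) − (5)(-3) = 7
M→N: (5)(1) − (6)(-2) = 17
N→O: (6)(5) − (-4)(1) = 34
O→P: (-4)(0) − (-1)(5) = 5
P→J: (-1)(-1) − (-4)(0) = 1
Σ = 94
Area = |Σ|/2 = 47.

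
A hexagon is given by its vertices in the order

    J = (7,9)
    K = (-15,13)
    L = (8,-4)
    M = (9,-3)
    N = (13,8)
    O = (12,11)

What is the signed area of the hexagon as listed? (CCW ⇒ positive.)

191.5

Σ = (226) + (-44) + (12) + (111) + (47) + (31) = 383
Signed area = Σ/2 = 191.5 (positive ⇒ counter-clockwise traversal).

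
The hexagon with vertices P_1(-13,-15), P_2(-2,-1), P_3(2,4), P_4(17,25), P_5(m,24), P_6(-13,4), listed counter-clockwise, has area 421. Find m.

4

Write out the shoelace sum; only the two edges meeting at P_5 involve m:
2·Area = [(17·24 − m·25) + (m·4 − (-13)·24)] + 206
       = -21·m + 926 = 842
⇒ m = 4.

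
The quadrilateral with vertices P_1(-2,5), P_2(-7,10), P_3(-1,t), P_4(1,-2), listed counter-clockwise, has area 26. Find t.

-3

The doubled signed area Σ (x_i y_{i+1} − x_{i+1} y_i) is linear in t.
With t=0 it equals 28; the coefficient of t is -8 (from the two edges through P_3).
So -8·t + 28 = 2·26 = 52 ⇒ t = -3.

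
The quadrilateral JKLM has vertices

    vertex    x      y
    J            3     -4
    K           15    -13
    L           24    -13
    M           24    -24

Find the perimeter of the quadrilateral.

64

|JK| = √((12)² + (-9)²) = √225 = 15
|KL| = √((9)² + (0)²) = √81 = 9
|LM| = √((0)² + (-11)²) = √121 = 11
|MJ| = √((-21)² + (20)²) = √841 = 29
Perimeter = 15 + 9 + 11 + 29 = 64.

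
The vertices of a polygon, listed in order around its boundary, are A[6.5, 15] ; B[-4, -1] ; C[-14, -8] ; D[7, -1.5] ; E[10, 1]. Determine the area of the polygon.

157

Cross-terms: 53.5, 18, 77, 22, 143.5  ⇒  Σ = 314
Area = |Σ|/2 = 157.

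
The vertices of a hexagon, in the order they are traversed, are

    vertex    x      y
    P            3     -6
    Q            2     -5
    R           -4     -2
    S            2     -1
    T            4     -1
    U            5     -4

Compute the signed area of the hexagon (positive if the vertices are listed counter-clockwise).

P→Q: (3)(-5) − (2)(-6) = -3
Q→R: (2)(-2) − (-4)(-5) = -24
R→S: (-4)(-1) − (2)(-2) = 8
S→T: (2)(-1) − (4)(-1) = 2
T→U: (4)(-4) − (5)(-1) = -11
U→P: (5)(-6) − (3)(-4) = -18
Σ = -46
Signed area = Σ/2 = -23 (negative ⇒ clockwise traversal).

-23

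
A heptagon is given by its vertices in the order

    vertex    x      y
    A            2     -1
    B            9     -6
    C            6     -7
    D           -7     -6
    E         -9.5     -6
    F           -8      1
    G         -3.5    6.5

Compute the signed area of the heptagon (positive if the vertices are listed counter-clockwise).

Apply the shoelace formula: 2A = Σ (x_i·y_{i+1} − x_{i+1}·y_i), indices taken mod 7.
Cross-terms: -3, -27, -85, -15, -57.5, -48.5, -9.5  ⇒  Σ = -245.5
Signed area = Σ/2 = -122.75 (negative ⇒ clockwise traversal).

-122.75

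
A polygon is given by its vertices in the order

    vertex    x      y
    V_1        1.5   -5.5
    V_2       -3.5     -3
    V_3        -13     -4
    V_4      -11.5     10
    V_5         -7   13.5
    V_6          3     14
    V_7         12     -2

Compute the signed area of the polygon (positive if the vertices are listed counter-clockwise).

Apply the shoelace formula: 2A = Σ (x_i·y_{i+1} − x_{i+1}·y_i), indices taken mod 7.
Σ = (-23.75) + (-25) + (-176) + (-85.25) + (-138.5) + (-174) + (-63) = -685.5
Signed area = Σ/2 = -342.75 (negative ⇒ clockwise traversal).

-342.75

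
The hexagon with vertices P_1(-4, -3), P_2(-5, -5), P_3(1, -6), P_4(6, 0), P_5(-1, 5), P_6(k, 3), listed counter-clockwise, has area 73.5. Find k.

-4

Write out the shoelace sum; only the two edges meeting at P_6 involve k:
2·Area = [((-1)·3 − k·5) + (k·(-3) − (-4)·3)] + 106
       = -8·k + 115 = 147
⇒ k = -4.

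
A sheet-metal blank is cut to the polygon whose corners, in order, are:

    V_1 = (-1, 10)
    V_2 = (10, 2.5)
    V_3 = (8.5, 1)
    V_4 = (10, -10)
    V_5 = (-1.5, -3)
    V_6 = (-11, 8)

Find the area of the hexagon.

Σ = (-102.5) + (-11.25) + (-95) + (-45) + (-45) + (-102) = -400.75
Area = |Σ|/2 = 200.375.

200.375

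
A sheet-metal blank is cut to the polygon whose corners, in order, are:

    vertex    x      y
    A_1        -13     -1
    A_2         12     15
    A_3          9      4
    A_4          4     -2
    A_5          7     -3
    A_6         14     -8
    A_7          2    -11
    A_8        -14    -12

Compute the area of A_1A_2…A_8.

Apply the surveyor's formula: 2A = Σ (x_i·y_{i+1} − x_{i+1}·y_i), indices taken mod 8.
A_1→A_2: (-13)(15) − (12)(-1) = -183
A_2→A_3: (12)(4) − (9)(15) = -87
A_3→A_4: (9)(-2) − (4)(4) = -34
A_4→A_5: (4)(-3) − (7)(-2) = 2
A_5→A_6: (7)(-8) − (14)(-3) = -14
A_6→A_7: (14)(-11) − (2)(-8) = -138
A_7→A_8: (2)(-12) − (-14)(-11) = -178
A_8→A_1: (-14)(-1) − (-13)(-12) = -142
Σ = -774
Area = |Σ|/2 = 387.

387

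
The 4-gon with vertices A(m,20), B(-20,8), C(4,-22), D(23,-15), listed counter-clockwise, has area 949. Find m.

8

The doubled signed area Σ (x_i y_{i+1} − x_{i+1} y_i) is linear in m.
With m=0 it equals 1714; the coefficient of m is 23 (from the two edges through A).
So 23·m + 1714 = 2·949 = 1898 ⇒ m = 8.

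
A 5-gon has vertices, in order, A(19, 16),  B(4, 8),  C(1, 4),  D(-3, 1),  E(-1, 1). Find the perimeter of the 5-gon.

|AB| = √((-15)² + (-8)²) = √289 = 17
|BC| = √((-3)² + (-4)²) = √25 = 5
|CD| = √((-4)² + (-3)²) = √25 = 5
|DE| = √((2)² + (0)²) = √4 = 2
|EA| = √((20)² + (15)²) = √625 = 25
Perimeter = 17 + 5 + 5 + 2 + 25 = 54.

54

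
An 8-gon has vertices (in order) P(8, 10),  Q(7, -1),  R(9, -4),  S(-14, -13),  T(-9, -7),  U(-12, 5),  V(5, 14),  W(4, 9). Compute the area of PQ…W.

327

P→Q: (8)(-1) − (7)(10) = -78
Q→R: (7)(-4) − (9)(-1) = -19
R→S: (9)(-13) − (-14)(-4) = -173
S→T: (-14)(-7) − (-9)(-13) = -19
T→U: (-9)(5) − (-12)(-7) = -129
U→V: (-12)(14) − (5)(5) = -193
V→W: (5)(9) − (4)(14) = -11
W→P: (4)(10) − (8)(9) = -32
Σ = -654
Area = |Σ|/2 = 327.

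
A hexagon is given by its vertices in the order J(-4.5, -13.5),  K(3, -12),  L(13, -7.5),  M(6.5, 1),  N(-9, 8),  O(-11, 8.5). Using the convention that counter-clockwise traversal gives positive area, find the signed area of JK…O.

274.5

J→K: (-4.5)(-12) − (3)(-13.5) = 94.5
K→L: (3)(-7.5) − (13)(-12) = 133.5
L→M: (13)(1) − (6.5)(-7.5) = 61.75
M→N: (6.5)(8) − (-9)(1) = 61
N→O: (-9)(8.5) − (-11)(8) = 11.5
O→J: (-11)(-13.5) − (-4.5)(8.5) = 186.75
Σ = 549
Signed area = Σ/2 = 274.5 (positive ⇒ counter-clockwise traversal).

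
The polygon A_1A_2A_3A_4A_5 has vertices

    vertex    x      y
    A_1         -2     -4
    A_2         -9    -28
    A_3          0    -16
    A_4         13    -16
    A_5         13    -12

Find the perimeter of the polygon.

74

|A_1A_2| = √((-7)² + (-24)²) = √625 = 25
|A_2A_3| = √((9)² + (12)²) = √225 = 15
|A_3A_4| = √((13)² + (0)²) = √169 = 13
|A_4A_5| = √((0)² + (4)²) = √16 = 4
|A_5A_1| = √((-15)² + (8)²) = √289 = 17
Perimeter = 25 + 15 + 13 + 4 + 17 = 74.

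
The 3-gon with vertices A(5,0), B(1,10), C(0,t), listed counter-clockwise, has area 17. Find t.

4

Write out the shoelace sum; only the two edges meeting at C involve t:
2·Area = [(1·t − 0·10) + (0·0 − 5·t)] + 50
       = -4·t + 50 = 34
⇒ t = 4.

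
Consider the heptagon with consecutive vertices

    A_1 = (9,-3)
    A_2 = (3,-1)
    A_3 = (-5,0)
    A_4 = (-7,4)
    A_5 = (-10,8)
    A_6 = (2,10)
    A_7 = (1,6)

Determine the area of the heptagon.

Apply the shoelace (surveyor's) formula: 2A = Σ (x_i·y_{i+1} − x_{i+1}·y_i), indices taken mod 7.
A_1→A_2: (9)(-1) − (3)(-3) = 0
A_2→A_3: (3)(0) − (-5)(-1) = -5
A_3→A_4: (-5)(4) − (-7)(0) = -20
A_4→A_5: (-7)(8) − (-10)(4) = -16
A_5→A_6: (-10)(10) − (2)(8) = -116
A_6→A_7: (2)(6) − (1)(10) = 2
A_7→A_1: (1)(-3) − (9)(6) = -57
Σ = -212
Area = |Σ|/2 = 106.

106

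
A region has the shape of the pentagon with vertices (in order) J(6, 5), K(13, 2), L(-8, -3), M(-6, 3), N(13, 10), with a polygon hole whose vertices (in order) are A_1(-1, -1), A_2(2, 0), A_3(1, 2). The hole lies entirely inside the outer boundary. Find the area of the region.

102.5

Outer boundary:
Σ = (-53) + (-23) + (-42) + (-99) + (5) = -212
Area = |Σ|/2 = 106.
Hole:
Apply the surveyor's formula: 2A = Σ (x_i·y_{i+1} − x_{i+1}·y_i), indices taken mod 3.
Cross-terms: 2, 4, 1  ⇒  Σ = 7
Area = |Σ|/2 = 3.5.
Net area = 106 − 3.5 = 102.5.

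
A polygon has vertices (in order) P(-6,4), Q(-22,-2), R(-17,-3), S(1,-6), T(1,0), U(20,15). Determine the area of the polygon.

214

Apply Gauss's area formula: 2A = Σ (x_i·y_{i+1} − x_{i+1}·y_i), indices taken mod 6.
P→Q: (-6)(-2) − (-22)(4) = 100
Q→R: (-22)(-3) − (-17)(-2) = 32
R→S: (-17)(-6) − (1)(-3) = 105
S→T: (1)(0) − (1)(-6) = 6
T→U: (1)(15) − (20)(0) = 15
U→P: (20)(4) − (-6)(15) = 170
Σ = 428
Area = |Σ|/2 = 214.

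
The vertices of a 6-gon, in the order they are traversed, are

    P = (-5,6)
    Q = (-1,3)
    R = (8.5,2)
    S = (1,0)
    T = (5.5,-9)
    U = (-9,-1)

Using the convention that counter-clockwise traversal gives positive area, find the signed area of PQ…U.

-96.5

P→Q: (-5)(3) − (-1)(6) = -9
Q→R: (-1)(2) − (8.5)(3) = -27.5
R→S: (8.5)(0) − (1)(2) = -2
S→T: (1)(-9) − (5.5)(0) = -9
T→U: (5.5)(-1) − (-9)(-9) = -86.5
U→P: (-9)(6) − (-5)(-1) = -59
Σ = -193
Signed area = Σ/2 = -96.5 (negative ⇒ clockwise traversal).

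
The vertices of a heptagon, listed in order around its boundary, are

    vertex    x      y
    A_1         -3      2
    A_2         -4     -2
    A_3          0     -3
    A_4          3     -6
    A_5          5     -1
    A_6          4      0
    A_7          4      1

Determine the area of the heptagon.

Apply Gauss's area formula: 2A = Σ (x_i·y_{i+1} − x_{i+1}·y_i), indices taken mod 7.
Cross-terms: 14, 12, 9, 27, 4, 4, 11  ⇒  Σ = 81
Area = |Σ|/2 = 40.5.

40.5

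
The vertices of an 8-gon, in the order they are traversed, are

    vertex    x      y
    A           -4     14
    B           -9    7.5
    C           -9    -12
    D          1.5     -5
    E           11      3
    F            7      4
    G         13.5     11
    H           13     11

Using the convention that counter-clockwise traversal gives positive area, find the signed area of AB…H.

335.75

Apply the shoelace formula: 2A = Σ (x_i·y_{i+1} − x_{i+1}·y_i), indices taken mod 8.
Cross-terms: 96, 175.5, 63, 59.5, 23, 23, 5.5, 226  ⇒  Σ = 671.5
Signed area = Σ/2 = 335.75 (positive ⇒ counter-clockwise traversal).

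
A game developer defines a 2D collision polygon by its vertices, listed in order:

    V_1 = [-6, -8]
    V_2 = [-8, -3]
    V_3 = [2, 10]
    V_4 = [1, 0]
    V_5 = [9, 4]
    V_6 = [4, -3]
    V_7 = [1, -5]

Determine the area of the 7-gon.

Apply the surveyor's formula: 2A = Σ (x_i·y_{i+1} − x_{i+1}·y_i), indices taken mod 7.
V_1→V_2: (-6)(-3) − (-8)(-8) = -46
V_2→V_3: (-8)(10) − (2)(-3) = -74
V_3→V_4: (2)(0) − (1)(10) = -10
V_4→V_5: (1)(4) − (9)(0) = 4
V_5→V_6: (9)(-3) − (4)(4) = -43
V_6→V_7: (4)(-5) − (1)(-3) = -17
V_7→V_1: (1)(-8) − (-6)(-5) = -38
Σ = -224
Area = |Σ|/2 = 112.

112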